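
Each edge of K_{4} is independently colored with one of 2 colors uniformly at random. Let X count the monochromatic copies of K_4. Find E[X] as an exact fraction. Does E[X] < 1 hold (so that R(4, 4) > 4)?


E[X] = C(4, 4) · 2^{1 − 6} = 1 · 2^{−5} = 1/32.
As a reduced fraction: E[X] = 1/32 ≈ 0.031250.
Is E[X] < 1? YES.
Since E[X] < 1, there exists a 2-coloring of K_{4} with no monochromatic K_4; hence R(4, 4) > 4.

E[X] = 1/32 ≈ 0.031250; E[X] < 1, so R(4, 4) > 4.


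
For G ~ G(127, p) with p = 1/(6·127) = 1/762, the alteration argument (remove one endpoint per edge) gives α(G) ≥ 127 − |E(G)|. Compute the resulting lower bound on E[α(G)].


E[|E(G)|] = C(127, 2)·p = 8001 · (1/762) = 21/2.
E[α(G)] ≥ n − E[|E(G)|] = 127 − 21/2 = 233/2.
Numerically: ≈ 116.5000.
(This is only a lower bound; the true E[α(G)] may be larger.)

E[α(G)] ≥ 233/2 ≈ 116.5000.


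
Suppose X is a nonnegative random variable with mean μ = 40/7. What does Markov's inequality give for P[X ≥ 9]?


μ = E[X] = 40/7, a = 9.
Markov: P[X ≥ 9] ≤ μ/a = (40/7)/9 = 40/63.
Numerically: ≈ 0.63492.
(Since a = 9 > μ = 5.71429, the bound 40/63 is < 1 and informative.)

P[X ≥ 9] ≤ 40/63 ≈ 0.63492.


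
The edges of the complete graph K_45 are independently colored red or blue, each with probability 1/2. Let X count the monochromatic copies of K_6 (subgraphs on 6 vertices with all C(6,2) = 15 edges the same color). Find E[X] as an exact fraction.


Let X = Σ_S X_S over the C(45, 6) = 8145060 subsets S of size 6, where X_S = 1 if the K_6 on S is monochromatic.
For a fixed S, the K_6 on S has C(6, 2) = 15 edges. P[all 15 edges red] = (1/2)^15, and likewise for blue, so P[monochromatic] = 2·(1/2)^15 = 2^{1 − 15} = 1/16384.
By linearity of expectation: E[X] = C(45, 6) · 2^{1 − 15} = 8145060 · 1/16384 = 2036265/4096.
Numerically: E[X] ≈ 497.1350.

E[X] = C(45,6)·2^(1−C(6,2)) = 2036265/4096 ≈ 497.1350.


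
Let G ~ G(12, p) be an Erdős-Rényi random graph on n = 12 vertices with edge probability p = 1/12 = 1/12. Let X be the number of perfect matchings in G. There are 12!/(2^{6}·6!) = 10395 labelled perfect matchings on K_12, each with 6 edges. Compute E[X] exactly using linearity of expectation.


K_12 has 12!/(2^{6}·6!) = 10395 labelled perfect matchings.
For each such perfect matching H, let X_H = 1 if all 6 edges of H are present in G. Then P[X_H = 1] = p^{6} = (1/12)^{6} = 1/2985984.
Summing the indicators: E[X] = Σ_H E[X_H] = 10395 · p^{6} = 10395 · 1/2985984 = 385/110592.
Numerically: E[X] ≈ 0.00348.

E[X] = 10395 · (1/12)^{6} = 385/110592 ≈ 0.00348.


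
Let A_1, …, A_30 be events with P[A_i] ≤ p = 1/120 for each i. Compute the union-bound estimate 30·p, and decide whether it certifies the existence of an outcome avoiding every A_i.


Union bound: P[∪_{i=1}^{30} A_i] ≤ Σ_i P[A_i] ≤ 30·p = 30·(1/120) = 1/4.
Numerically: 1/4 ≈ 0.250.
Is 1/4 < 1? YES.
Since P[∪ A_i] ≤ 1/4 < 1, the complement has P[∩ A_i^c] ≥ 1 − 1/4 = 3/4 > 0, so some outcome avoids every A_i.

30·p = 1/4 ≈ 0.250; existence CERTIFIED by the union bound.


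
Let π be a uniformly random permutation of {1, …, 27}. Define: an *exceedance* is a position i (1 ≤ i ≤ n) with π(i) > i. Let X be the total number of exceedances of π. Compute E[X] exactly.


Write X = Σ_{i=1}^{27} X_i, where X_i = 1_{π(i) > i}.
For each fixed i, π(i) is uniform over {1, …, 27} (marginal of a uniform permutation), so P[π(i) > i] = (n − i)/n. Summing: Σ_{i=1}^{27} (n − i)/n = (0 + 1 + … + 26)/27 = 27(27 − 1)/(2·27) = (27 − 1)/2.
Hence E[X] = Σ_{i=1}^{27} (27 − i)/27 = 13 ≈ 13.000.

E[X] = 13 = 13.000.


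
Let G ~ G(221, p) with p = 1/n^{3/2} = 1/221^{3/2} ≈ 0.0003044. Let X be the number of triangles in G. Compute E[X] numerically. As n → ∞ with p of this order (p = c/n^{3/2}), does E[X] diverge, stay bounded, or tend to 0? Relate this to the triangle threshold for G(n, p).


Number of potential triangles: C(221, 3) = 1774630.
Each occurs with probability p³ ≈ (0.0003044)³ ≈ 2.819907e-11.
By linearity: E[X] = C(221, 3)·p³ ≈ 1774630 · 2.819907e-11 ≈ 0.0001.
Since α = 3/2 > 1, p = c/n^{3/2} = o(1/n) is below the triangle threshold p ~ 1/n. Asymptotically E[X] ~ (c³/6)·n^{3(1−α)} = (1³/6)·n^{-1.5} → 0, so by Markov's inequality G has no triangles w.h.p.

E[X] ≈ 0.0001; in regime p = Θ(1/n^{3/2}) E[X] tends to 0 (below the triangle threshold p ~ 1/n).


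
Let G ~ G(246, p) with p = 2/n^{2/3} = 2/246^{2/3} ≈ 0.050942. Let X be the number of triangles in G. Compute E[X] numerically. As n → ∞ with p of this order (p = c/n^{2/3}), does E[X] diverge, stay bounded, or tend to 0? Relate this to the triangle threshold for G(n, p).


Number of potential triangles: C(246, 3) = 2450980.
Each occurs with probability p³ ≈ (0.050942)³ ≈ 1.3219644e-04.
By linearity: E[X] = C(246, 3)·p³ ≈ 2450980 · 1.3219644e-04 ≈ 324.01084.
Since α = 2/3 < 1, p = c/n^{2/3} ≫ 1/n is above the triangle threshold p ~ 1/n. Asymptotically E[X] ~ (c³/6)·n^{3(1−α)} = (2³/6)·n^{1} → ∞; triangles are abundant w.h.p.

E[X] ≈ 324.01084; in regime p = Θ(1/n^{2/3}) E[X] diverges (above the triangle threshold p ~ 1/n).


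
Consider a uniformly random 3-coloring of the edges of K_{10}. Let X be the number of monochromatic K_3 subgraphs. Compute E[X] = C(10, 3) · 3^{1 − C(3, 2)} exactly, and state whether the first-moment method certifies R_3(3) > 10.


E[X] = C(10, 3) · 3^{1 − 3} = 120 · 3^{−2} = 120/9.
As a reduced fraction: E[X] = 40/3 ≈ 13.3333333.
Is E[X] < 1? NO.
Since E[X] ≥ 1, the first-moment bound is inconclusive at n = 10; it does NOT by itself certify R_3(3) > 10.

E[X] = 40/3 ≈ 13.3333333; E[X] ≥ 1; first-moment method inconclusive here.


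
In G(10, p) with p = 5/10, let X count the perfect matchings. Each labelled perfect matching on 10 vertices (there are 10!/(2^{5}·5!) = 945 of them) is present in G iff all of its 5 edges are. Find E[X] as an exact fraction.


K_10 has 10!/(2^{5}·5!) = 945 labelled perfect matchings.
For each such perfect matching H, let X_H = 1 if all 5 edges of H are present in G. Then P[X_H = 1] = p^{5} = (1/2)^{5} = 1/32.
By linearity: E[X] = Σ_H E[X_H] = 945 · p^{5} = 945 · 1/32 = 945/32.
Numerically: E[X] ≈ 29.5.

E[X] = 945 · (1/2)^{5} = 945/32 ≈ 29.5.


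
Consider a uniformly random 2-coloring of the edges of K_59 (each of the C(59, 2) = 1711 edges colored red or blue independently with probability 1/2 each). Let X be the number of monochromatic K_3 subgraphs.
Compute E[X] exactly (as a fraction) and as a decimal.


Let X = Σ_S X_S over the C(59, 3) = 32509 subsets S of size 3, where X_S = 1 if the K_3 on S is monochromatic.
For a fixed S, the K_3 on S has C(3, 2) = 3 edges. P[all 3 edges red] = (1/2)^3, and likewise for blue, so P[monochromatic] = 2·(1/2)^3 = 2^{1 − 3} = 1/4.
Summing: E[X] = C(59, 3) · 2^{1 − 3} = 32509 · 1/4 = 32509/4.
Numerically: E[X] ≈ 8127.25000.

E[X] = C(59,3)·2^(1−C(3,2)) = 32509/4 ≈ 8127.25000.


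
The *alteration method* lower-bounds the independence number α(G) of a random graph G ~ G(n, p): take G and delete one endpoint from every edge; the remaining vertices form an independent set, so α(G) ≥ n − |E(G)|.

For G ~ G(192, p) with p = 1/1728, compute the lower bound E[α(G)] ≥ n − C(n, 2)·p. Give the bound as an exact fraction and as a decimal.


E[|E(G)|] = C(192, 2)·p = 18336 · (1/1728) = 191/18.
E[α(G)] ≥ n − E[|E(G)|] = 192 − 191/18 = 3265/18.
Numerically: ≈ 181.388889.
(This is only a lower bound; the true E[α(G)] may be larger.)

E[α(G)] ≥ 3265/18 ≈ 181.388889.


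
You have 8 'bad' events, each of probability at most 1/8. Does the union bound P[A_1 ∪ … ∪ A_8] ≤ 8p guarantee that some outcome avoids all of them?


Union bound: P[∪_{i=1}^{8} A_i] ≤ Σ_i P[A_i] ≤ 8·p = 8·(1/8) = 1.
Numerically: 1 ≈ 1.000000.
Is 1 < 1? NO.
Since the bound 1 is ≥ 1, the union bound is uninformative here; it does NOT by itself certify existence.

8·p = 1 ≈ 1.000000; existence NOT certified by the union bound.


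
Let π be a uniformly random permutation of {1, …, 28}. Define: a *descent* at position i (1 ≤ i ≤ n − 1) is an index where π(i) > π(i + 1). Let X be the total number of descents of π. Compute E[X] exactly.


Write X = Σ X_I over i = 1, …, 27, with X_I the indicator of one descent.
There are 27 indicators.
For each fixed i, the pair (π(i), π(i+1)) is a uniformly random ordered pair of distinct values from {1, …, 28}; by symmetry P[π(i) > π(i+1)] = 1/2.
By linearity: E[X] = 27 · (1/2) = (28 − 1) · (1/2) = 27/2 ≈ 13.500.

E[X] = 27/2 = 13.500.


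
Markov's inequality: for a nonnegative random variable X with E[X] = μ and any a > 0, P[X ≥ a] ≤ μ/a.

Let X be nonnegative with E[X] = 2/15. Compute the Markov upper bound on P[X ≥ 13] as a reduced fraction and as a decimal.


μ = E[X] = 2/15, a = 13.
Markov: P[X ≥ 13] ≤ μ/a = (2/15)/13 = 2/195.
Numerically: ≈ 0.0103.
(Since a = 13 > μ = 0.1333, the bound 2/195 is < 1 and informative.)

P[X ≥ 13] ≤ 2/195 ≈ 0.0103.


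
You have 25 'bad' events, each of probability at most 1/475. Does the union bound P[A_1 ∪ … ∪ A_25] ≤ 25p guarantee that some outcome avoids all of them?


Union bound: P[∪_{i=1}^{25} A_i] ≤ Σ_i P[A_i] ≤ 25·p = 25·(1/475) = 1/19.
Numerically: 1/19 ≈ 0.052632.
Is 1/19 < 1? YES.
Since P[∪ A_i] ≤ 1/19 < 1, the complement has P[∩ A_i^c] ≥ 1 − 1/19 = 18/19 > 0, so some outcome avoids every A_i.

25·p = 1/19 ≈ 0.052632; existence CERTIFIED by the union bound.


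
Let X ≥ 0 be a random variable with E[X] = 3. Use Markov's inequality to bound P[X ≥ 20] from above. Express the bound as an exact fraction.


μ = E[X] = 3, a = 20.
Markov: P[X ≥ 20] ≤ μ/a = (3)/20 = 3/20.
Numerically: ≈ 0.1500.
(Since a = 20 > μ = 3.0000, the bound 3/20 is < 1 and informative.)

P[X ≥ 20] ≤ 3/20 ≈ 0.1500.


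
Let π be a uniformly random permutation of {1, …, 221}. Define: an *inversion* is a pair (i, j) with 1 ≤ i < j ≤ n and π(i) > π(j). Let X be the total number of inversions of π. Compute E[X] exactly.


Write X = Σ X_I over the C(221, 2) = 24310 pairs i < j, with X_I the indicator of one inversion.
There are 24310 indicators.
For each fixed pair i < j, the values π(i) and π(j) are two distinct elements of {1, …, 221} in uniformly random order; by symmetry P[π(i) > π(j)] = 1/2.
By linearity: E[X] = 24310 · (1/2) = C(221, 2) · (1/2) = 24310/2 = 12155 ≈ 12155.00000.

E[X] = 12155 = 12155.00000.


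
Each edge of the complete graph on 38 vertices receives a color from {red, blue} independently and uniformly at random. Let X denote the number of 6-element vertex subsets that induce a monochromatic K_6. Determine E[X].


Let X = Σ_S X_S over the C(38, 6) = 2760681 subsets S of size 6, where X_S = 1 if the K_6 on S is monochromatic.
For a fixed S, the K_6 on S has C(6, 2) = 15 edges. P[all 15 edges red] = (1/2)^15, and likewise for blue, so P[monochromatic] = 2·(1/2)^15 = 2^{1 − 15} = 1/16384.
Summing: E[X] = C(38, 6) · 2^{1 − 15} = 2760681 · 1/16384 = 2760681/16384.
Numerically: E[X] ≈ 168.498596.

E[X] = C(38,6)·2^(1−C(6,2)) = 2760681/16384 ≈ 168.498596.


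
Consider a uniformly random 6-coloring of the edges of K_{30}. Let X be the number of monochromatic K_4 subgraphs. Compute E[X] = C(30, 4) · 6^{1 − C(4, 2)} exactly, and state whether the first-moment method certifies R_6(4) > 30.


E[X] = C(30, 4) · 6^{1 − 6} = 27405 · 6^{−5} = 27405/7776.
As a reduced fraction: E[X] = 1015/288 ≈ 3.524306.
Is E[X] < 1? NO.
Since E[X] ≥ 1, the first-moment bound is inconclusive at n = 30; it does NOT by itself certify R_6(4) > 30.

E[X] = 1015/288 ≈ 3.524306; E[X] ≥ 1; first-moment method inconclusive here.


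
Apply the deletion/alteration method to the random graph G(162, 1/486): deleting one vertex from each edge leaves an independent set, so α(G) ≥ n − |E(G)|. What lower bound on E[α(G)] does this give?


E[|E(G)|] = C(162, 2)·p = 13041 · (1/486) = 161/6.
E[α(G)] ≥ n − E[|E(G)|] = 162 − 161/6 = 811/6.
Numerically: ≈ 135.1667.
(This is only a lower bound; the true E[α(G)] may be larger.)

E[α(G)] ≥ 811/6 ≈ 135.1667.


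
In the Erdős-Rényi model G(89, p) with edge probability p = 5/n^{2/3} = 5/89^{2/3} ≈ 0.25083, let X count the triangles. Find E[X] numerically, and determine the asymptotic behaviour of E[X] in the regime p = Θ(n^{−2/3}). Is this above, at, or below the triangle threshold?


Number of potential triangles: C(89, 3) = 113564.
Each occurs with probability p³ ≈ (0.25083)³ ≈ 1.5780836e-02.
By linearity: E[X] = C(89, 3)·p³ ≈ 113564 · 1.5780836e-02 ≈ 1792.13483.
Since α = 2/3 < 1, p = c/n^{2/3} ≫ 1/n is above the triangle threshold p ~ 1/n. Asymptotically E[X] ~ (c³/6)·n^{3(1−α)} = (5³/6)·n^{1} → ∞; triangles are abundant w.h.p.

E[X] ≈ 1792.13483; in regime p = Θ(1/n^{2/3}) E[X] diverges (above the triangle threshold p ~ 1/n).


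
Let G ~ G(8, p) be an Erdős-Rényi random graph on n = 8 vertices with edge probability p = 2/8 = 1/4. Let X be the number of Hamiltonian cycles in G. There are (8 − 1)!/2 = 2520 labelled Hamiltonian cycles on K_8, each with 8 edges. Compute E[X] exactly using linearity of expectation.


K_8 has (8 − 1)!/2 = 2520 labelled Hamiltonian cycles.
For each such Hamiltonian cycle H, let X_H = 1 if all 8 edges of H are present in G. Then P[X_H = 1] = p^{8} = (1/4)^{8} = 1/65536.
By linearity of expectation: E[X] = Σ_H E[X_H] = 2520 · p^{8} = 2520 · 1/65536 = 315/8192.
Numerically: E[X] ≈ 0.0385.

E[X] = 2520 · (1/4)^{8} = 315/8192 ≈ 0.0385.


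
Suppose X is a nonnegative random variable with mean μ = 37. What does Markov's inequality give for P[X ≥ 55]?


μ = E[X] = 37, a = 55.
Markov: P[X ≥ 55] ≤ μ/a = (37)/55 = 37/55.
Numerically: ≈ 0.672727.
(Since a = 55 > μ = 37.000000, the bound 37/55 is < 1 and informative.)

P[X ≥ 55] ≤ 37/55 ≈ 0.672727.


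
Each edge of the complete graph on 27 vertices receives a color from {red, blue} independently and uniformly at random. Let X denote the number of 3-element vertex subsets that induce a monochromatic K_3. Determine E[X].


Let X = Σ_S X_S over the C(27, 3) = 2925 subsets S of size 3, where X_S = 1 if the K_3 on S is monochromatic.
For a fixed S, the K_3 on S has C(3, 2) = 3 edges. P[all 3 edges red] = (1/2)^3, and likewise for blue, so P[monochromatic] = 2·(1/2)^3 = 2^{1 − 3} = 1/4.
Summing: E[X] = C(27, 3) · 2^{1 − 3} = 2925 · 1/4 = 2925/4.
Numerically: E[X] ≈ 731.250000.

E[X] = C(27,3)·2^(1−C(3,2)) = 2925/4 ≈ 731.250000.


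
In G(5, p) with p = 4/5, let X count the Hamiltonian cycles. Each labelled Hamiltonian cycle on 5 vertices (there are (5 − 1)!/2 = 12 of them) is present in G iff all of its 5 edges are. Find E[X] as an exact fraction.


K_5 has (5 − 1)!/2 = 12 labelled Hamiltonian cycles.
For each such Hamiltonian cycle H, let X_H = 1 if all 5 edges of H are present in G. Then P[X_H = 1] = p^{5} = (4/5)^{5} = 1024/3125.
By linearity: E[X] = Σ_H E[X_H] = 12 · p^{5} = 12 · 1024/3125 = 12288/3125.
Numerically: E[X] ≈ 3.9322.

E[X] = 12 · (4/5)^{5} = 12288/3125 ≈ 3.9322.


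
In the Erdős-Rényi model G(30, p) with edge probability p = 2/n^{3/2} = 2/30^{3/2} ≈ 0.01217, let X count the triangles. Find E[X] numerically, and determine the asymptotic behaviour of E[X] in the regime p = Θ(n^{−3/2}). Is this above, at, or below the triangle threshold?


Number of potential triangles: C(30, 3) = 4060.
Each occurs with probability p³ ≈ (0.01217)³ ≈ 1.803202e-06.
By linearity: E[X] = C(30, 3)·p³ ≈ 4060 · 1.803202e-06 ≈ 0.0073.
Since α = 3/2 > 1, p = c/n^{3/2} = o(1/n) is below the triangle threshold p ~ 1/n. Asymptotically E[X] ~ (c³/6)·n^{3(1−α)} = (2³/6)·n^{-1.5} → 0, so by Markov's inequality G has no triangles w.h.p.

E[X] ≈ 0.0073; in regime p = Θ(1/n^{3/2}) E[X] tends to 0 (below the triangle threshold p ~ 1/n).


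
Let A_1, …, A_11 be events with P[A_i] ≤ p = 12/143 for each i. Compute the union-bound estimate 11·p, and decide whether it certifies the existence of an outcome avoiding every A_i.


Union bound: P[∪_{i=1}^{11} A_i] ≤ Σ_i P[A_i] ≤ 11·p = 11·(12/143) = 12/13.
Numerically: 12/13 ≈ 0.9231.
Is 12/13 < 1? YES.
Since P[∪ A_i] ≤ 12/13 < 1, the complement has P[∩ A_i^c] ≥ 1 − 12/13 = 1/13 > 0, so some outcome avoids every A_i.

11·p = 12/13 ≈ 0.9231; existence CERTIFIED by the union bound.


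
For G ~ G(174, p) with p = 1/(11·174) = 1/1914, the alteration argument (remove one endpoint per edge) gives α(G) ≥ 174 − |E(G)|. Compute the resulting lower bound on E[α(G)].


E[|E(G)|] = C(174, 2)·p = 15051 · (1/1914) = 173/22.
E[α(G)] ≥ n − E[|E(G)|] = 174 − 173/22 = 3655/22.
Numerically: ≈ 166.1364.
(This is only a lower bound; the true E[α(G)] may be larger.)

E[α(G)] ≥ 3655/22 ≈ 166.1364.


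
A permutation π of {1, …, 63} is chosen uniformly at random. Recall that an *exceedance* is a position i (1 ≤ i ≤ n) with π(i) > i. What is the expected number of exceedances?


Write X = Σ_{i=1}^{63} X_i, where X_i = 1_{π(i) > i}.
For each fixed i, π(i) is uniform over {1, …, 63} (marginal of a uniform permutation), so P[π(i) > i] = (n − i)/n. Summing: Σ_{i=1}^{63} (n − i)/n = (0 + 1 + … + 62)/63 = 63(63 − 1)/(2·63) = (63 − 1)/2.
Hence E[X] = Σ_{i=1}^{63} (63 − i)/63 = 31 ≈ 31.000000.

E[X] = 31 = 31.000000.


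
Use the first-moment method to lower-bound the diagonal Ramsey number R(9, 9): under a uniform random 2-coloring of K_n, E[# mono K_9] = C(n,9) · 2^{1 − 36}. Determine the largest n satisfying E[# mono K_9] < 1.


We need C(n, 9) · 2^{1 − 36} < 1, i.e. C(n, 9) < 2^{36 − 1} = 34359738368.
Check values of n near the boundary:
  n = 61: C(61, 9) = 17341763505; 17341763505 < 34359738368? YES
  n = 62: C(62, 9) = 20286591270; 20286591270 < 34359738368? YES
  n = 63: C(63, 9) = 23667689815; 23667689815 < 34359738368? YES
  n = 64: C(64, 9) = 27540584512; 27540584512 < 34359738368? YES
  n = 65: C(65, 9) = 31966749880; 31966749880 < 34359738368? YES
  n = 66: C(66, 9) = 37014131440; 37014131440 < 34359738368? NO
  n = 67: C(67, 9) = 42757703560; 42757703560 < 34359738368? NO
The largest n with C(n, 9) < 34359738368 is n = 65 (where E[X] = 3995843735/4294967296 ≈ 0.9303549). Hence R(9, 9) > 65, i.e. R(9, 9) ≥ 66.

Largest n = 65; hence R(9, 9) > 65.


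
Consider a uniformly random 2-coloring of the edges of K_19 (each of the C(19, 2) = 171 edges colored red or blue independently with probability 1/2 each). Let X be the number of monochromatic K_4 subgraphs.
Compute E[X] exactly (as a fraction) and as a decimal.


Let X = Σ_S X_S over the C(19, 4) = 3876 subsets S of size 4, where X_S = 1 if the K_4 on S is monochromatic.
For a fixed S, the K_4 on S has C(4, 2) = 6 edges. P[all 6 edges red] = (1/2)^6, and likewise for blue, so P[monochromatic] = 2·(1/2)^6 = 2^{1 − 6} = 1/32.
By linearity: E[X] = C(19, 4) · 2^{1 − 6} = 3876 · 1/32 = 969/8.
Numerically: E[X] ≈ 121.125.

E[X] = C(19,4)·2^(1−C(4,2)) = 969/8 ≈ 121.125.


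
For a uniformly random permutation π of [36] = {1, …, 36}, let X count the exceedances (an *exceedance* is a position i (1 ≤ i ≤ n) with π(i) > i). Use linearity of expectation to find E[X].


Write X = Σ_{i=1}^{36} X_i, where X_i = 1_{π(i) > i}.
For each fixed i, π(i) is uniform over {1, …, 36} (marginal of a uniform permutation), so P[π(i) > i] = (n − i)/n. Summing: Σ_{i=1}^{36} (n − i)/n = (0 + 1 + … + 35)/36 = 36(36 − 1)/(2·36) = (36 − 1)/2.
Hence E[X] = Σ_{i=1}^{36} (36 − i)/36 = 35/2 ≈ 17.5000.

E[X] = 35/2 = 17.5000.


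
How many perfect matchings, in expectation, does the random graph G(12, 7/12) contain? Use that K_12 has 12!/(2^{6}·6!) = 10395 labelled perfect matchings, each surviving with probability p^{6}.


K_12 has 12!/(2^{6}·6!) = 10395 labelled perfect matchings.
For each such perfect matching H, let X_H = 1 if all 6 edges of H are present in G. Then P[X_H = 1] = p^{6} = (7/12)^{6} = 117649/2985984.
By linearity of expectation: E[X] = Σ_H E[X_H] = 10395 · p^{6} = 10395 · 117649/2985984 = 45294865/110592.
Numerically: E[X] ≈ 410.

E[X] = 10395 · (7/12)^{6} = 45294865/110592 ≈ 410.


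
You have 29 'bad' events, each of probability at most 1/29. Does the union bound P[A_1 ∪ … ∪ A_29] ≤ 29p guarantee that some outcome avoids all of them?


Union bound: P[∪_{i=1}^{29} A_i] ≤ Σ_i P[A_i] ≤ 29·p = 29·(1/29) = 1.
Numerically: 1 ≈ 1.00000.
Is 1 < 1? NO.
Since the bound 1 is ≥ 1, the union bound is uninformative here; it does NOT by itself certify existence.

29·p = 1 ≈ 1.00000; existence NOT certified by the union bound.


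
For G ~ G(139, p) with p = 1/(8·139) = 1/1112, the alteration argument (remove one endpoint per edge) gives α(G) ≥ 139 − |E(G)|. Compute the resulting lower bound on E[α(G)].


E[|E(G)|] = C(139, 2)·p = 9591 · (1/1112) = 69/8.
E[α(G)] ≥ n − E[|E(G)|] = 139 − 69/8 = 1043/8.
Numerically: ≈ 130.375.
(This is only a lower bound; the true E[α(G)] may be larger.)

E[α(G)] ≥ 1043/8 ≈ 130.375.


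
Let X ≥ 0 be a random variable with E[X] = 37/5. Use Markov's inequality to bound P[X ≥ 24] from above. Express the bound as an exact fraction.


μ = E[X] = 37/5, a = 24.
Markov: P[X ≥ 24] ≤ μ/a = (37/5)/24 = 37/120.
Numerically: ≈ 0.308.
(Since a = 24 > μ = 7.400, the bound 37/120 is < 1 and informative.)

P[X ≥ 24] ≤ 37/120 ≈ 0.308.


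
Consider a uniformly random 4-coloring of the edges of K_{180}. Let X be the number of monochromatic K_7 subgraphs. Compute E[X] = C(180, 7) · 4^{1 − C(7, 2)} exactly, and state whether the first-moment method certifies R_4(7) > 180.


E[X] = C(180, 7) · 4^{1 − 21} = 1079414463600 · 4^{−20} = 1079414463600/1099511627776.
As a reduced fraction: E[X] = 67463403975/68719476736 ≈ 0.9817.
Is E[X] < 1? YES.
Since E[X] < 1, there exists a 4-coloring of K_{180} with no monochromatic K_7; hence R_4(7) > 180.

E[X] = 67463403975/68719476736 ≈ 0.9817; E[X] < 1, so R_4(7) > 180.


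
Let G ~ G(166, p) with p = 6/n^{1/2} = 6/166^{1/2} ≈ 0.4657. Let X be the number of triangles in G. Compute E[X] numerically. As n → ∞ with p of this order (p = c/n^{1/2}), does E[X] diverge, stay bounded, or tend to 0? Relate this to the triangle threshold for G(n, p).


Number of potential triangles: C(166, 3) = 748660.
Each occurs with probability p³ ≈ (0.4657)³ ≈ 1.009931e-01.
By linearity: E[X] = C(166, 3)·p³ ≈ 748660 · 1.009931e-01 ≈ 75609.4796.
Since α = 1/2 < 1, p = c/n^{1/2} ≫ 1/n is above the triangle threshold p ~ 1/n. Asymptotically E[X] ~ (c³/6)·n^{3(1−α)} = (6³/6)·n^{1.5} → ∞; triangles are abundant w.h.p.

E[X] ≈ 75609.4796; in regime p = Θ(1/n^{1/2}) E[X] diverges (above the triangle threshold p ~ 1/n).


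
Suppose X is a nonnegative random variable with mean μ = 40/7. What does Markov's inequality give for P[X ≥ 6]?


μ = E[X] = 40/7, a = 6.
Markov: P[X ≥ 6] ≤ μ/a = (40/7)/6 = 20/21.
Numerically: ≈ 0.95238.
(Since a = 6 > μ = 5.71429, the bound 20/21 is < 1 and informative.)

P[X ≥ 6] ≤ 20/21 ≈ 0.95238.


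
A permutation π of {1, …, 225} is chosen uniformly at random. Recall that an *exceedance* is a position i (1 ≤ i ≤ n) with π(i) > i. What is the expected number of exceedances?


Write X = Σ_{i=1}^{225} X_i, where X_i = 1_{π(i) > i}.
For each fixed i, π(i) is uniform over {1, …, 225} (marginal of a uniform permutation), so P[π(i) > i] = (n − i)/n. Summing: Σ_{i=1}^{225} (n − i)/n = (0 + 1 + … + 224)/225 = 225(225 − 1)/(2·225) = (225 − 1)/2.
Hence E[X] = Σ_{i=1}^{225} (225 − i)/225 = 112 ≈ 112.000000.

E[X] = 112 = 112.000000.


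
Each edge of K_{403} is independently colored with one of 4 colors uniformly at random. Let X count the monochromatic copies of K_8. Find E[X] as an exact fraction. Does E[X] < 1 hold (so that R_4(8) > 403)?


E[X] = C(403, 8) · 4^{1 − 28} = 16090020602228430 · 4^{−27} = 16090020602228430/18014398509481984.
As a reduced fraction: E[X] = 8045010301114215/9007199254740992 ≈ 0.893.
Is E[X] < 1? YES.
Since E[X] < 1, there exists a 4-coloring of K_{403} with no monochromatic K_8; hence R_4(8) > 403.

E[X] = 8045010301114215/9007199254740992 ≈ 0.893; E[X] < 1, so R_4(8) > 403.


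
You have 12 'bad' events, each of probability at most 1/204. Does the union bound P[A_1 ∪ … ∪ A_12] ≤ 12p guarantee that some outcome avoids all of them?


Union bound: P[∪_{i=1}^{12} A_i] ≤ Σ_i P[A_i] ≤ 12·p = 12·(1/204) = 1/17.
Numerically: 1/17 ≈ 0.059.
Is 1/17 < 1? YES.
Since P[∪ A_i] ≤ 1/17 < 1, the complement has P[∩ A_i^c] ≥ 1 − 1/17 = 16/17 > 0, so some outcome avoids every A_i.

12·p = 1/17 ≈ 0.059; existence CERTIFIED by the union bound.


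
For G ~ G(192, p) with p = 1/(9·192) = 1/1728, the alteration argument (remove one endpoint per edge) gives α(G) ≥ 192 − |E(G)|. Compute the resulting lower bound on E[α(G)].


E[|E(G)|] = C(192, 2)·p = 18336 · (1/1728) = 191/18.
E[α(G)] ≥ n − E[|E(G)|] = 192 − 191/18 = 3265/18.
Numerically: ≈ 181.389.
(This is only a lower bound; the true E[α(G)] may be larger.)

E[α(G)] ≥ 3265/18 ≈ 181.389.


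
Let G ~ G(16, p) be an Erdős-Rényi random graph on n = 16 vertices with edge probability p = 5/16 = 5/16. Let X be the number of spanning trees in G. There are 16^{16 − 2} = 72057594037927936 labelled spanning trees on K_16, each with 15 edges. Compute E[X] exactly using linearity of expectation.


K_16 has 16^{16 − 2} = 72057594037927936 labelled spanning trees.
For each such spanning tree H, let X_H = 1 if all 15 edges of H are present in G. Then P[X_H = 1] = p^{15} = (5/16)^{15} = 30517578125/1152921504606846976.
By linearity of expectation: E[X] = Σ_H E[X_H] = 72057594037927936 · p^{15} = 72057594037927936 · 30517578125/1152921504606846976 = 30517578125/16.
Numerically: E[X] ≈ 1.90735e+09.

E[X] = 72057594037927936 · (5/16)^{15} = 30517578125/16 ≈ 1.90735e+09.


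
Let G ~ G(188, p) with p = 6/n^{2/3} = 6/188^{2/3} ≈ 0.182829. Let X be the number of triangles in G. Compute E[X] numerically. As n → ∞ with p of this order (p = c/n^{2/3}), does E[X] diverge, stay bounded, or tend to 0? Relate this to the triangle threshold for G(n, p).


Number of potential triangles: C(188, 3) = 1089836.
Each occurs with probability p³ ≈ (0.182829)³ ≈ 6.11136261e-03.
By linearity: E[X] = C(188, 3)·p³ ≈ 1089836 · 6.11136261e-03 ≈ 6660.382979.
Since α = 2/3 < 1, p = c/n^{2/3} ≫ 1/n is above the triangle threshold p ~ 1/n. Asymptotically E[X] ~ (c³/6)·n^{3(1−α)} = (6³/6)·n^{1} → ∞; triangles are abundant w.h.p.

E[X] ≈ 6660.382979; in regime p = Θ(1/n^{2/3}) E[X] diverges (above the triangle threshold p ~ 1/n).


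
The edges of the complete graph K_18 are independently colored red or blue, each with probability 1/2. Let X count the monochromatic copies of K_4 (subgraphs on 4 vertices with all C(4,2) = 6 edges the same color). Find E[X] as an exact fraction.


Let X = Σ_S X_S over the C(18, 4) = 3060 subsets S of size 4, where X_S = 1 if the K_4 on S is monochromatic.
For a fixed S, the K_4 on S has C(4, 2) = 6 edges. P[all 6 edges red] = (1/2)^6, and likewise for blue, so P[monochromatic] = 2·(1/2)^6 = 2^{1 − 6} = 1/32.
Summing: E[X] = C(18, 4) · 2^{1 − 6} = 3060 · 1/32 = 765/8.
Numerically: E[X] ≈ 95.625000.

E[X] = C(18,4)·2^(1−C(4,2)) = 765/8 ≈ 95.625000.


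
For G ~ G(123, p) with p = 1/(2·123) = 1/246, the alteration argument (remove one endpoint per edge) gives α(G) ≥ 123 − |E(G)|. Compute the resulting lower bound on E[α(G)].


E[|E(G)|] = C(123, 2)·p = 7503 · (1/246) = 61/2.
E[α(G)] ≥ n − E[|E(G)|] = 123 − 61/2 = 185/2.
Numerically: ≈ 92.50000.
(This is only a lower bound; the true E[α(G)] may be larger.)

E[α(G)] ≥ 185/2 ≈ 92.50000.


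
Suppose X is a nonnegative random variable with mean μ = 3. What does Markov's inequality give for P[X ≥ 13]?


μ = E[X] = 3, a = 13.
Markov: P[X ≥ 13] ≤ μ/a = (3)/13 = 3/13.
Numerically: ≈ 0.230769.
(Since a = 13 > μ = 3.000000, the bound 3/13 is < 1 and informative.)

P[X ≥ 13] ≤ 3/13 ≈ 0.230769.


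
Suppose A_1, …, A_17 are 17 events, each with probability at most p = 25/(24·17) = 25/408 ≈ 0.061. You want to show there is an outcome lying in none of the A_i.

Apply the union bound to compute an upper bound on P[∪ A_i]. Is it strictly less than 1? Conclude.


Union bound: P[∪_{i=1}^{17} A_i] ≤ Σ_i P[A_i] ≤ 17·p = 17·(25/408) = 25/24.
Numerically: 25/24 ≈ 1.042.
Is 25/24 < 1? NO.
Since the bound 25/24 is ≥ 1, the union bound is uninformative here; it does NOT by itself certify existence.

17·p = 25/24 ≈ 1.042; existence NOT certified by the union bound.


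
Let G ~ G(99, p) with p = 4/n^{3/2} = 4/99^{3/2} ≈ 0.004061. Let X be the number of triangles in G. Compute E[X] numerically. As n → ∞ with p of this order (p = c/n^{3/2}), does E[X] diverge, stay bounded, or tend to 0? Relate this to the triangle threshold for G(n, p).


Number of potential triangles: C(99, 3) = 156849.
Each occurs with probability p³ ≈ (0.004061)³ ≈ 6.696095e-08.
By linearity: E[X] = C(99, 3)·p³ ≈ 156849 · 6.696095e-08 ≈ 0.0105.
Since α = 3/2 > 1, p = c/n^{3/2} = o(1/n) is below the triangle threshold p ~ 1/n. Asymptotically E[X] ~ (c³/6)·n^{3(1−α)} = (4³/6)·n^{-1.5} → 0, so by Markov's inequality G has no triangles w.h.p.

E[X] ≈ 0.0105; in regime p = Θ(1/n^{3/2}) E[X] tends to 0 (below the triangle threshold p ~ 1/n).


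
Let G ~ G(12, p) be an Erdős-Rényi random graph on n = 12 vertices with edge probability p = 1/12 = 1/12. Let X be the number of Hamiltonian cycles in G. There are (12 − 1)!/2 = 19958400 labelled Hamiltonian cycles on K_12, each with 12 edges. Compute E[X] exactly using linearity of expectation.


K_12 has (12 − 1)!/2 = 19958400 labelled Hamiltonian cycles.
For each such Hamiltonian cycle H, let X_H = 1 if all 12 edges of H are present in G. Then P[X_H = 1] = p^{12} = (1/12)^{12} = 1/8916100448256.
Summing the indicators: E[X] = Σ_H E[X_H] = 19958400 · p^{12} = 19958400 · 1/8916100448256 = 1925/859963392.
Numerically: E[X] ≈ 2.238e-06.

E[X] = 19958400 · (1/12)^{12} = 1925/859963392 ≈ 2.238e-06.


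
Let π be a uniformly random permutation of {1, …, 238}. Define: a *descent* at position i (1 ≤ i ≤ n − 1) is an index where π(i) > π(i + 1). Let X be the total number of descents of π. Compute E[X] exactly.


Write X = Σ X_I over i = 1, …, 237, with X_I the indicator of one descent.
There are 237 indicators.
For each fixed i, the pair (π(i), π(i+1)) is a uniformly random ordered pair of distinct values from {1, …, 238}; by symmetry P[π(i) > π(i+1)] = 1/2.
By linearity: E[X] = 237 · (1/2) = (238 − 1) · (1/2) = 237/2 ≈ 118.500.

E[X] = 237/2 = 118.500.


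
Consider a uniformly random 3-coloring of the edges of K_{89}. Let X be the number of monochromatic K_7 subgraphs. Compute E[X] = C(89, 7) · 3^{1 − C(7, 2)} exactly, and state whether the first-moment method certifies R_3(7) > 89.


E[X] = C(89, 7) · 3^{1 − 21} = 6890268572 · 3^{−20} = 6890268572/3486784401.
As a reduced fraction: E[X] = 6890268572/3486784401 ≈ 1.97611.
Is E[X] < 1? NO.
Since E[X] ≥ 1, the first-moment bound is inconclusive at n = 89; it does NOT by itself certify R_3(7) > 89.

E[X] = 6890268572/3486784401 ≈ 1.97611; E[X] ≥ 1; first-moment method inconclusive here.


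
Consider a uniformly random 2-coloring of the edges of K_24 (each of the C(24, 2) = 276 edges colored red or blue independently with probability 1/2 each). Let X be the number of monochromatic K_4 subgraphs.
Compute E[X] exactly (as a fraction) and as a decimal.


Let X = Σ_S X_S over the C(24, 4) = 10626 subsets S of size 4, where X_S = 1 if the K_4 on S is monochromatic.
For a fixed S, the K_4 on S has C(4, 2) = 6 edges. P[all 6 edges red] = (1/2)^6, and likewise for blue, so P[monochromatic] = 2·(1/2)^6 = 2^{1 − 6} = 1/32.
Summing: E[X] = C(24, 4) · 2^{1 − 6} = 10626 · 1/32 = 5313/16.
Numerically: E[X] ≈ 332.0625.

E[X] = C(24,4)·2^(1−C(4,2)) = 5313/16 ≈ 332.0625.


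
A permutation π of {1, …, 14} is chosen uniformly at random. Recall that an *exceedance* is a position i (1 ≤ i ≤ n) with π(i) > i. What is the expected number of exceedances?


Write X = Σ_{i=1}^{14} X_i, where X_i = 1_{π(i) > i}.
For each fixed i, π(i) is uniform over {1, …, 14} (marginal of a uniform permutation), so P[π(i) > i] = (n − i)/n. Summing: Σ_{i=1}^{14} (n − i)/n = (0 + 1 + … + 13)/14 = 14(14 − 1)/(2·14) = (14 − 1)/2.
Hence E[X] = Σ_{i=1}^{14} (14 − i)/14 = 13/2 ≈ 6.500.

E[X] = 13/2 = 6.500.


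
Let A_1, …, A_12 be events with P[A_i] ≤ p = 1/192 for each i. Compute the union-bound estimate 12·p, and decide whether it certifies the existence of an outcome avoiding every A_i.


Union bound: P[∪_{i=1}^{12} A_i] ≤ Σ_i P[A_i] ≤ 12·p = 12·(1/192) = 1/16.
Numerically: 1/16 ≈ 0.062500.
Is 1/16 < 1? YES.
Since P[∪ A_i] ≤ 1/16 < 1, the complement has P[∩ A_i^c] ≥ 1 − 1/16 = 15/16 > 0, so some outcome avoids every A_i.

12·p = 1/16 ≈ 0.062500; existence CERTIFIED by the union bound.


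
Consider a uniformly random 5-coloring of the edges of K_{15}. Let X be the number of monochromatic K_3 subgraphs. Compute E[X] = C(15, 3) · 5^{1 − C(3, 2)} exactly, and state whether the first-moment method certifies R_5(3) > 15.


E[X] = C(15, 3) · 5^{1 − 3} = 455 · 5^{−2} = 455/25.
As a reduced fraction: E[X] = 91/5 ≈ 18.20000.
Is E[X] < 1? NO.
Since E[X] ≥ 1, the first-moment bound is inconclusive at n = 15; it does NOT by itself certify R_5(3) > 15.

E[X] = 91/5 ≈ 18.20000; E[X] ≥ 1; first-moment method inconclusive here.


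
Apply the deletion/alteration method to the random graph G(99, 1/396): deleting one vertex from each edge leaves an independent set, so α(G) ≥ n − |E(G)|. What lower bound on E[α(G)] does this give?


E[|E(G)|] = C(99, 2)·p = 4851 · (1/396) = 49/4.
E[α(G)] ≥ n − E[|E(G)|] = 99 − 49/4 = 347/4.
Numerically: ≈ 86.75000.
(This is only a lower bound; the true E[α(G)] may be larger.)

E[α(G)] ≥ 347/4 ≈ 86.75000.


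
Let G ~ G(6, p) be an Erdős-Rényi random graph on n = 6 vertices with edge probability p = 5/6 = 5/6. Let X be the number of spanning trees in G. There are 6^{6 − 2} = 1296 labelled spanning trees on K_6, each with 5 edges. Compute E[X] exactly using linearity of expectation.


K_6 has 6^{6 − 2} = 1296 labelled spanning trees.
For each such spanning tree H, let X_H = 1 if all 5 edges of H are present in G. Then P[X_H = 1] = p^{5} = (5/6)^{5} = 3125/7776.
By linearity: E[X] = Σ_H E[X_H] = 1296 · p^{5} = 1296 · 3125/7776 = 3125/6.
Numerically: E[X] ≈ 520.833.

E[X] = 1296 · (5/6)^{5} = 3125/6 ≈ 520.833.


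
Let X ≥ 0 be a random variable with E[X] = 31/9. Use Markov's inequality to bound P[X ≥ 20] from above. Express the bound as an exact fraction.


μ = E[X] = 31/9, a = 20.
Markov: P[X ≥ 20] ≤ μ/a = (31/9)/20 = 31/180.
Numerically: ≈ 0.17222.
(Since a = 20 > μ = 3.44444, the bound 31/180 is < 1 and informative.)

P[X ≥ 20] ≤ 31/180 ≈ 0.17222.


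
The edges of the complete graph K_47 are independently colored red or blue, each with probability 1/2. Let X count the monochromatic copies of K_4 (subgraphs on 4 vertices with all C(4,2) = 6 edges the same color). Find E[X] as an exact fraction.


Let X = Σ_S X_S over the C(47, 4) = 178365 subsets S of size 4, where X_S = 1 if the K_4 on S is monochromatic.
For a fixed S, the K_4 on S has C(4, 2) = 6 edges. P[all 6 edges red] = (1/2)^6, and likewise for blue, so P[monochromatic] = 2·(1/2)^6 = 2^{1 − 6} = 1/32.
Summing: E[X] = C(47, 4) · 2^{1 − 6} = 178365 · 1/32 = 178365/32.
Numerically: E[X] ≈ 5573.90625.

E[X] = C(47,4)·2^(1−C(4,2)) = 178365/32 ≈ 5573.90625.


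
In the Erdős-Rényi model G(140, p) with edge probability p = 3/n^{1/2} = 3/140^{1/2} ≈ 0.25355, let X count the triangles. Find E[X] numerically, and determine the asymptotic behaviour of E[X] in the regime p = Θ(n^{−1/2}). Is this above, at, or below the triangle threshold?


Number of potential triangles: C(140, 3) = 447580.
Each occurs with probability p³ ≈ (0.25355)³ ≈ 1.6299403e-02.
By linearity: E[X] = C(140, 3)·p³ ≈ 447580 · 1.6299403e-02 ≈ 7295.28701.
Since α = 1/2 < 1, p = c/n^{1/2} ≫ 1/n is above the triangle threshold p ~ 1/n. Asymptotically E[X] ~ (c³/6)·n^{3(1−α)} = (3³/6)·n^{1.5} → ∞; triangles are abundant w.h.p.

E[X] ≈ 7295.28701; in regime p = Θ(1/n^{1/2}) E[X] diverges (above the triangle threshold p ~ 1/n).


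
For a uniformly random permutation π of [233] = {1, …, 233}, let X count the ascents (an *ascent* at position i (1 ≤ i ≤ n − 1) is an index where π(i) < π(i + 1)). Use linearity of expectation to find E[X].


Write X = Σ X_I over i = 1, …, 232, with X_I the indicator of one ascent.
There are 232 indicators.
For each fixed i, the pair (π(i), π(i+1)) is a uniformly random ordered pair of distinct values from {1, …, 233}; by symmetry P[π(i) < π(i+1)] = 1/2.
By linearity: E[X] = 232 · (1/2) = (233 − 1) · (1/2) = 116 ≈ 116.000000.

E[X] = 116 = 116.000000.


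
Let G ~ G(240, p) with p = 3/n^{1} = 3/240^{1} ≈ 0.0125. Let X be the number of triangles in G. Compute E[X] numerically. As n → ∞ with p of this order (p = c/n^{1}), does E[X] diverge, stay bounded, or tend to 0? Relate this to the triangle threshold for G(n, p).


Number of potential triangles: C(240, 3) = 2275280.
Each occurs with probability p³ ≈ (0.0125)³ ≈ 1.95313e-06.
By linearity: E[X] = C(240, 3)·p³ ≈ 2275280 · 1.95313e-06 ≈ 4.444.
Here α = 1, so p = 3/n is exactly at the triangle threshold p ~ 1/n. Asymptotically E[X] → c³/6 = 3³/6 = 9/2 ≈ 4.500, a bounded constant. In this regime the triangle count is asymptotically Poisson(c³/6).

E[X] ≈ 4.444; in regime p = Θ(1/n^{1}) E[X] stays bounded (at the triangle threshold p ~ 1/n).


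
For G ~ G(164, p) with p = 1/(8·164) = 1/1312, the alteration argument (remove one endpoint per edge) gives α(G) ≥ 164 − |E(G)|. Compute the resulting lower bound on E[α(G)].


E[|E(G)|] = C(164, 2)·p = 13366 · (1/1312) = 163/16.
E[α(G)] ≥ n − E[|E(G)|] = 164 − 163/16 = 2461/16.
Numerically: ≈ 153.81250.
(This is only a lower bound; the true E[α(G)] may be larger.)

E[α(G)] ≥ 2461/16 ≈ 153.81250.


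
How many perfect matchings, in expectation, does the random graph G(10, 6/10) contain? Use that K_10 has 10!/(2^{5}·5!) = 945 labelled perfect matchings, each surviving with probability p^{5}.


K_10 has 10!/(2^{5}·5!) = 945 labelled perfect matchings.
For each such perfect matching H, let X_H = 1 if all 5 edges of H are present in G. Then P[X_H = 1] = p^{5} = (3/5)^{5} = 243/3125.
By linearity of expectation: E[X] = Σ_H E[X_H] = 945 · p^{5} = 945 · 243/3125 = 45927/625.
Numerically: E[X] ≈ 73.5.

E[X] = 945 · (3/5)^{5} = 45927/625 ≈ 73.5.


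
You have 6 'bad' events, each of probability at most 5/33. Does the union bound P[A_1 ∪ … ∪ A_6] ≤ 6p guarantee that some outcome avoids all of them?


Union bound: P[∪_{i=1}^{6} A_i] ≤ Σ_i P[A_i] ≤ 6·p = 6·(5/33) = 10/11.
Numerically: 10/11 ≈ 0.909091.
Is 10/11 < 1? YES.
Since P[∪ A_i] ≤ 10/11 < 1, the complement has P[∩ A_i^c] ≥ 1 − 10/11 = 1/11 > 0, so some outcome avoids every A_i.

6·p = 10/11 ≈ 0.909091; existence CERTIFIED by the union bound.


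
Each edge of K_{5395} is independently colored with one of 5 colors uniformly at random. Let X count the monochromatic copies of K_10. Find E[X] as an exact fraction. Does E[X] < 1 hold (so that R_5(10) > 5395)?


E[X] = C(5395, 10) · 5^{1 − 45} = 5708563736675616143322765475706 · 5^{−44} = 5708563736675616143322765475706/5684341886080801486968994140625.
As a reduced fraction: E[X] = 5708563736675616143322765475706/5684341886080801486968994140625 ≈ 1.0043.
Is E[X] < 1? NO.
Since E[X] ≥ 1, the first-moment bound is inconclusive at n = 5395; it does NOT by itself certify R_5(10) > 5395.

E[X] = 5708563736675616143322765475706/5684341886080801486968994140625 ≈ 1.0043; E[X] ≥ 1; first-moment method inconclusive here.
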